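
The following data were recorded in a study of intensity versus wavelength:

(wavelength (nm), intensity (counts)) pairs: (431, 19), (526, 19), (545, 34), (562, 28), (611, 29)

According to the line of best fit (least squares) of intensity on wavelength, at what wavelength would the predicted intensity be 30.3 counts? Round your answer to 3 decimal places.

n = 5, Σx = 2675, Σy = 129, Σxy = 70168, Σx² = 1448627
Sxx = Σx² − (Σx)²/n = 1448627 − 1431125 = 17502
Sxy = Σxy − (Σx)(Σy)/n = 70168 − 69015 = 1153
b = Sxy/Sxx = 1153/17502 = 0.065878
a = ȳ − b·x̄ = 25.8 − 0.065878·535 = -9.444829
Set a + b·x = 30.3: x = (30.3 − (-9.444829)) / 0.065878 = 603.307892

603.308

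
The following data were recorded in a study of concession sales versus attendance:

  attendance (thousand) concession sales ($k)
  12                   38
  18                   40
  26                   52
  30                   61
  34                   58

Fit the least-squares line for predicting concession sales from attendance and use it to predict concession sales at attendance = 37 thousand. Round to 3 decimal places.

64.181

n = 5, Σx = 120, Σy = 249, Σxy = 6330, Σx² = 3200
Sxx = Σx² − (Σx)²/n = 3200 − 2880 = 320
Sxy = Σxy − (Σx)(Σy)/n = 6330 − 5976 = 354
b = Sxy/Sxx = 354/320 = 1.10625
a = ȳ − b·x̄ = 49.8 − 1.10625·24 = 23.25
ŷ(37) = a + b·37 = 23.25 + 1.10625·37 = 64.18125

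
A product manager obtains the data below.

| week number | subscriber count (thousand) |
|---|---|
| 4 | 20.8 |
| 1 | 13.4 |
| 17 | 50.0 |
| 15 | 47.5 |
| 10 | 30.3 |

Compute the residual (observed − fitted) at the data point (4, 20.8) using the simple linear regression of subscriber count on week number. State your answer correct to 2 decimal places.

0.94

n = 5, Σx = 47, Σy = 162, Σxy = 1962.1, Σx² = 631
Sxx = Σx² − (Σx)²/n = 631 − 441.8 = 189.2
Sxy = Σxy − (Σx)(Σy)/n = 1962.1 − 1522.8 = 439.3
b = Sxy/Sxx = 439.3/189.2 = 2.321882
a = ȳ − b·x̄ = 32.4 − 2.321882·9.4 = 10.574313
ŷ(4) = 10.574313 + 2.321882·4 = 19.861839
residual = y − ŷ = 20.8 − 19.861839 = 0.938161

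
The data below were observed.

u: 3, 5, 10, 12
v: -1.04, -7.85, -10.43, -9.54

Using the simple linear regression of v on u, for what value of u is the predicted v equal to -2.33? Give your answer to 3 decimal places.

1.708

n = 4, Σx = 30, Σy = -28.86, Σxy = -261.15, Σx² = 278
Sxx = Σx² − (Σx)²/n = 278 − 225 = 53
Sxy = Σxy − (Σx)(Σy)/n = -261.15 − (-216.45) = -44.7
b = Sxy/Sxx = -44.7/53 = -0.843396
a = ȳ − b·x̄ = -7.215 − (-0.843396)·7.5 = -0.889528
Set a + b·x = -2.33: x = (-2.33 − (-0.889528)) / (-0.843396) = 1.707942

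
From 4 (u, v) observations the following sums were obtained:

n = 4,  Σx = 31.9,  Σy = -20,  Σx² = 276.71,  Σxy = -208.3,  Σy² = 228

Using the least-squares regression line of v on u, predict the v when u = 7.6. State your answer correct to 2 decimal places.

Sxx = Σx² − (Σx)²/n = 276.71 − 254.4025 = 22.3075
Sxy = Σxy − (Σx)(Σy)/n = -208.3 − (-159.5) = -48.8
b = Sxy/Sxx = -48.8/22.3075 = -2.187605
a = ȳ − b·x̄ = -5 − (-2.187605)·7.975 = 12.446150
ŷ(7.6) = a + b·7.6 = 12.446150 + (-2.187605)·7.6 = -4.179648

-4.18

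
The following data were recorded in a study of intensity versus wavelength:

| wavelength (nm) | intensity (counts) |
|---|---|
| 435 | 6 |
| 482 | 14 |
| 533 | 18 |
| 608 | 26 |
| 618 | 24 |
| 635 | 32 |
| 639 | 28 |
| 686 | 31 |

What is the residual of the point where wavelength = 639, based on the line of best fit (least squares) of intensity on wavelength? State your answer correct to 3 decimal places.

n = 8, Σx = 4636, Σy = 179, Σxy = 109070, Σx² = 2739368
Sxx = Σx² − (Σx)²/n = 2739368 − 2686562 = 52806
Sxy = Σxy − (Σx)(Σy)/n = 109070 − 103730.5 = 5339.5
b = Sxy/Sxx = 5339.5/52806 = 0.101115
a = ȳ − b·x̄ = 22.375 − 0.101115·579.5 = -36.221376
ŷ(639) = -36.221376 + 0.101115·639 = 28.391367
residual = y − ŷ = 28 − 28.391367 = -0.391367

-0.391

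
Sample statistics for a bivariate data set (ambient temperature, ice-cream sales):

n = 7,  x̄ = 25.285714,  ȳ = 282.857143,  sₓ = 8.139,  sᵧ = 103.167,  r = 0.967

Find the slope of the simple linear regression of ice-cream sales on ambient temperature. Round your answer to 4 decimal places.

b = r · sᵧ/sₓ = 0.967 · 103.167/8.139 = 12.257340

12.2573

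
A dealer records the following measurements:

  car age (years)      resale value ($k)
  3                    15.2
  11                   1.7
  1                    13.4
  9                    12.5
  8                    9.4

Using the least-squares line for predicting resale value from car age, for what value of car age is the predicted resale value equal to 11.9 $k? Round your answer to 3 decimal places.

4.886

n = 5, Σx = 32, Σy = 52.2, Σxy = 265.4, Σx² = 276
Sxx = Σx² − (Σx)²/n = 276 − 204.8 = 71.2
Sxy = Σxy − (Σx)(Σy)/n = 265.4 − 334.08 = -68.68
b = Sxy/Sxx = -68.68/71.2 = -0.964607
a = ȳ − b·x̄ = 10.44 − (-0.964607)·6.4 = 16.613483
Set a + b·x = 11.9: x = (11.9 − 16.613483) / (-0.964607) = 4.886430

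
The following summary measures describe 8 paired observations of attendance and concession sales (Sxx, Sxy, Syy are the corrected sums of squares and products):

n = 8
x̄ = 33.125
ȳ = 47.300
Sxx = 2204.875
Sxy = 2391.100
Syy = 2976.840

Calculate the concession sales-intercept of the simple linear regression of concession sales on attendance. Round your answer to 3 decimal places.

11.377

b = Sxy/Sxx = 2391.1/2204.875 = 1.084461
a = ȳ − b·x̄ = 47.3 − 1.084461·33.125 = 11.377244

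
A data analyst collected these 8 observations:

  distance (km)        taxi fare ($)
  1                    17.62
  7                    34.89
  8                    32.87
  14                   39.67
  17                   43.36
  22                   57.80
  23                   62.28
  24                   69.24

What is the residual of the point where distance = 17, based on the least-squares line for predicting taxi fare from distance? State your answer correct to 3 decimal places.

-6.277

n = 8, Σx = 116, Σy = 357.73, Σxy = 6183.11, Σx² = 2188
Sxx = Σx² − (Σx)²/n = 2188 − 1682 = 506
Sxy = Σxy − (Σx)(Σy)/n = 6183.11 − 5187.085 = 996.025
b = Sxy/Sxx = 996.025/506 = 1.968429
a = ȳ − b·x̄ = 44.71625 − 1.968429·14.5 = 16.174032
ŷ(17) = 16.174032 + 1.968429·17 = 49.637322
residual = y − ŷ = 43.36 − 49.637322 = -6.277322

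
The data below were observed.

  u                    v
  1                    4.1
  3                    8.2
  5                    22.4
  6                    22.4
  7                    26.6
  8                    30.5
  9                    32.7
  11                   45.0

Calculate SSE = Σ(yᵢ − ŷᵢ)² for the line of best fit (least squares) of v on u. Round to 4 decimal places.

n = 8, Σx = 50, Σy = 191.9, Σxy = 1494.6, Σx² = 386, Σy² = 5819.67
Sxx = Σx² − (Σx)²/n = 386 − 312.5 = 73.5
Sxy = Σxy − (Σx)(Σy)/n = 1494.6 − 1199.375 = 295.225
Syy = Σy² − (Σy)²/n = 5819.67 − 4603.20125 = 1216.46875
b = Sxy/Sxx = 295.225/73.5 = 4.016667
SSE = Syy − b·Sxy = 1216.46875 − 4.016667·295.225 = 30.648333

30.6483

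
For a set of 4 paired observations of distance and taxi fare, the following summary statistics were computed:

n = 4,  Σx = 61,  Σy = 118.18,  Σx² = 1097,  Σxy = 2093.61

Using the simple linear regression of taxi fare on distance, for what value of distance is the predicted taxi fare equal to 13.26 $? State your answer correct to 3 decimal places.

5.930

Sxx = Σx² − (Σx)²/n = 1097 − 930.25 = 166.75
Sxy = Σxy − (Σx)(Σy)/n = 2093.61 − 1802.245 = 291.365
b = Sxy/Sxx = 291.365/166.75 = 1.747316
a = ȳ − b·x̄ = 29.545 − 1.747316·15.25 = 2.898426
Set a + b·x = 13.26: x = (13.26 − 2.898426) / 1.747316 = 5.929993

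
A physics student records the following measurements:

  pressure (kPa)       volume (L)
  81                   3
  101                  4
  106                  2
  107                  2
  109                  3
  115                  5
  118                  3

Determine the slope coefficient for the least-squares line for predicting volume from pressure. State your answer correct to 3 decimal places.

n = 7, Σx = 737, Σy = 22, Σxy = 2329, Σx² = 78477
Sxx = Σx² − (Σx)²/n = 78477 − 77595.571429 = 881.428571
Sxy = Σxy − (Σx)(Σy)/n = 2329 − 2316.285714 = 12.714286
b = Sxy/Sxx = 12.714286/881.428571 = 0.014425

0.014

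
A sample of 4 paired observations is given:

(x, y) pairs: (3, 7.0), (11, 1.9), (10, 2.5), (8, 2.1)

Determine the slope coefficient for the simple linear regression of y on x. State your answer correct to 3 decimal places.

n = 4, Σx = 32, Σy = 13.5, Σxy = 83.7, Σx² = 294
Sxx = Σx² − (Σx)²/n = 294 − 256 = 38
Sxy = Σxy − (Σx)(Σy)/n = 83.7 − 108 = -24.3
b = Sxy/Sxx = -24.3/38 = -0.639474

-0.639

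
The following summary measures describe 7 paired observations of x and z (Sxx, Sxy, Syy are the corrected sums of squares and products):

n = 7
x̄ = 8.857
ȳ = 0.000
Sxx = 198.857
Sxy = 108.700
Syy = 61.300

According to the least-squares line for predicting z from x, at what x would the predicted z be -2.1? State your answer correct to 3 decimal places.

5.015

b = Sxy/Sxx = 108.7/198.857 = 0.546624
a = ȳ − b·x̄ = 0 − 0.546624·8.857 = -4.841448
Set a + b·x = -2.1: x = (-2.1 − (-4.841448)) / 0.546624 = 5.015236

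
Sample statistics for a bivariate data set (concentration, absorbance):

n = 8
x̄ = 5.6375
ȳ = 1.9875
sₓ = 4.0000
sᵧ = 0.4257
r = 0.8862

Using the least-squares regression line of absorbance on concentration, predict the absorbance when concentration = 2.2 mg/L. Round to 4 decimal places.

1.6633

b = r · sᵧ/sₓ = 0.8862 · 0.4257/4 = 0.094314
a = ȳ − b·x̄ = 1.9875 − 0.094314·5.6375 = 1.455806
ŷ(2.2) = a + b·2.2 = 1.455806 + 0.094314·2.2 = 1.663296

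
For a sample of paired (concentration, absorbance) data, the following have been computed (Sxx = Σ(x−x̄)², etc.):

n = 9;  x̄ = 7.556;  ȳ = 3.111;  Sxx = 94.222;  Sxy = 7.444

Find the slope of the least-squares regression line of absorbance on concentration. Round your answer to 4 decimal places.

0.0790

b = Sxy/Sxx = 7.444/94.222 = 0.079005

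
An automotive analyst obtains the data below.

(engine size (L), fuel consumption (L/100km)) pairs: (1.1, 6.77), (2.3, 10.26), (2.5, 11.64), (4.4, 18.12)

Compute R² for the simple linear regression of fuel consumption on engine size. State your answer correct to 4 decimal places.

0.9953

n = 4, Σx = 10.3, Σy = 46.79, Σxy = 139.873, Σx² = 32.11, Σy² = 614.9245
Sxx = Σx² − (Σx)²/n = 32.11 − 26.5225 = 5.5875
Sxy = Σxy − (Σx)(Σy)/n = 139.873 − 120.48425 = 19.38875
Syy = Σy² − (Σy)²/n = 614.9245 − 547.326025 = 67.598475
R² = Sxy²/(Sxx·Syy) = (19.38875)²/(5.5875·67.598475) = 0.995280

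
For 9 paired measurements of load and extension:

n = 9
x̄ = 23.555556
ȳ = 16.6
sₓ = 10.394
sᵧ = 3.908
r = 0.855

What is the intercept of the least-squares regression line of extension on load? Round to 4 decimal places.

b = r · sᵧ/sₓ = 0.855 · 3.908/10.394 = 0.321468
a = ȳ − b·x̄ = 16.6 − 0.321468·23.555556 = 9.027639

9.0276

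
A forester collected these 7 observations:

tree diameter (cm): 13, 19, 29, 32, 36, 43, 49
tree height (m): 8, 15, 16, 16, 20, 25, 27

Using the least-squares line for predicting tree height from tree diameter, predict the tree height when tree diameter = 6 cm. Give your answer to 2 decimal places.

n = 7, Σx = 221, Σy = 127, Σxy = 4483, Σx² = 7941
Sxx = Σx² − (Σx)²/n = 7941 − 6977.285714 = 963.714286
Sxy = Σxy − (Σx)(Σy)/n = 4483 − 4009.571429 = 473.428571
b = Sxy/Sxx = 473.428571/963.714286 = 0.491254
a = ȳ − b·x̄ = 18.142857 − 0.491254·31.571429 = 2.633264
ŷ(6) = a + b·6 = 2.633264 + 0.491254·6 = 5.580789

5.58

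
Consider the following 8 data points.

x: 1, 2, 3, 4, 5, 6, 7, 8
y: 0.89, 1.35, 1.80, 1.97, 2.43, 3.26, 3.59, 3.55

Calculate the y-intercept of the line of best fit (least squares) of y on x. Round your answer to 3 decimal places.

0.498

n = 8, Σx = 36, Σy = 18.84, Σxy = 102.11, Σx² = 204
Sxx = Σx² − (Σx)²/n = 204 − 162 = 42
Sxy = Σxy − (Σx)(Σy)/n = 102.11 − 84.78 = 17.33
b = Sxy/Sxx = 17.33/42 = 0.412619
a = ȳ − b·x̄ = 2.355 − 0.412619·4.5 = 0.498214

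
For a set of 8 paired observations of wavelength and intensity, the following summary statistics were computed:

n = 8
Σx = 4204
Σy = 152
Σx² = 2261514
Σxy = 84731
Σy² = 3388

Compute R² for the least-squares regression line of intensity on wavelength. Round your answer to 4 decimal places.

0.9012

Sxx = Σx² − (Σx)²/n = 2261514 − 2209202 = 52312
Sxy = Σxy − (Σx)(Σy)/n = 84731 − 79876 = 4855
Syy = Σy² − (Σy)²/n = 3388 − 2888 = 500
R² = Sxy²/(Sxx·Syy) = (4855)²/(52312·500) = 0.901171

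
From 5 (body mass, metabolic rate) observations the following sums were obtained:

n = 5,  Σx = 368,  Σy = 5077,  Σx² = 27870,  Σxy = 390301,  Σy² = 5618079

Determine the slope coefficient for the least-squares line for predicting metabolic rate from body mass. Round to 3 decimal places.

Sxx = Σx² − (Σx)²/n = 27870 − 27084.8 = 785.2
Sxy = Σxy − (Σx)(Σy)/n = 390301 − 373667.2 = 16633.8
b = Sxy/Sxx = 16633.8/785.2 = 21.184157

21.184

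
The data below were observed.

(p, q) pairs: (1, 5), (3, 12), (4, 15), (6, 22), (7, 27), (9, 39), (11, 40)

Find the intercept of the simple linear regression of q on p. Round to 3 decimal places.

n = 7, Σx = 41, Σy = 160, Σxy = 1213, Σx² = 313
Sxx = Σx² − (Σx)²/n = 313 − 240.142857 = 72.857143
Sxy = Σxy − (Σx)(Σy)/n = 1213 − 937.142857 = 275.857143
b = Sxy/Sxx = 275.857143/72.857143 = 3.786275
a = ȳ − b·x̄ = 22.857143 − 3.786275·5.857143 = 0.680392

0.680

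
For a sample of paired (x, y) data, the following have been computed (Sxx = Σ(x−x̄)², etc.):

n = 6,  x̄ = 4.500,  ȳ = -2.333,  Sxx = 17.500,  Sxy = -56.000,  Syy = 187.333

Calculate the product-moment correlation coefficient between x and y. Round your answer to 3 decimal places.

-0.978

r = Sxy/√(Sxx·Syy) = -56/√(3278.3275) = -56/57.256681 = -0.978052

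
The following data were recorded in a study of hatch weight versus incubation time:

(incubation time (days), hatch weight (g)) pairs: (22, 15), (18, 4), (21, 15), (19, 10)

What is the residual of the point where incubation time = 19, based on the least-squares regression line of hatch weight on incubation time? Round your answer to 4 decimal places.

n = 4, Σx = 80, Σy = 44, Σxy = 907, Σx² = 1610
Sxx = Σx² − (Σx)²/n = 1610 − 1600 = 10
Sxy = Σxy − (Σx)(Σy)/n = 907 − 880 = 27
b = Sxy/Sxx = 27/10 = 2.7
a = ȳ − b·x̄ = 11 − 2.7·20 = -43
ŷ(19) = -43 + 2.7·19 = 8.3
residual = y − ŷ = 10 − 8.3 = 1.7

1.7000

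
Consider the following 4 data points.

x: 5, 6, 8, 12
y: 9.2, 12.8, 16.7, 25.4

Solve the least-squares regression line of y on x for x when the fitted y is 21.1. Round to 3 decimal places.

10.015

n = 4, Σx = 31, Σy = 64.1, Σxy = 561.2, Σx² = 269
Sxx = Σx² − (Σx)²/n = 269 − 240.25 = 28.75
Sxy = Σxy − (Σx)(Σy)/n = 561.2 − 496.775 = 64.425
b = Sxy/Sxx = 64.425/28.75 = 2.240870
a = ȳ − b·x̄ = 16.025 − 2.240870·7.75 = -1.341739
Set a + b·x = 21.1: x = (21.1 − (-1.341739)) / 2.240870 = 10.014746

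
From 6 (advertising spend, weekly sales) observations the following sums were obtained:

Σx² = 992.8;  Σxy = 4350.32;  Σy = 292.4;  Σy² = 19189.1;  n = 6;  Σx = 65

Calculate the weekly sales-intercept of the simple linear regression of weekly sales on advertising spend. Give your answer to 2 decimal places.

Sxx = Σx² − (Σx)²/n = 992.8 − 704.166667 = 288.633333
Sxy = Σxy − (Σx)(Σy)/n = 4350.32 − 3167.666667 = 1182.653333
b = Sxy/Sxx = 1182.653333/288.633333 = 4.097425
a = ȳ − b·x̄ = 48.733333 − 4.097425·10.833333 = 4.344566

4.34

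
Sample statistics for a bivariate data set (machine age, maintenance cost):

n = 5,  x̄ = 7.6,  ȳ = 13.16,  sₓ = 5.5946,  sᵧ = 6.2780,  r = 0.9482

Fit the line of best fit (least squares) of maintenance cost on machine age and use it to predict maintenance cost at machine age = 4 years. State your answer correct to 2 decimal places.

b = r · sᵧ/sₓ = 0.9482 · 6.278/5.5946 = 1.064026
a = ȳ − b·x̄ = 13.16 − 1.064026·7.6 = 5.073403
ŷ(4) = a + b·4 = 5.073403 + 1.064026·4 = 9.329507

9.33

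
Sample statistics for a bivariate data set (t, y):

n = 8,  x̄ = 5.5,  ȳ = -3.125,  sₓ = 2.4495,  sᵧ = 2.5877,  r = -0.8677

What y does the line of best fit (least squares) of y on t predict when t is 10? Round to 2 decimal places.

-7.25

b = r · sᵧ/sₓ = -0.8677 · 2.5877/2.4495 = -0.916655
a = ȳ − b·x̄ = -3.125 − (-0.916655)·5.5 = 1.916604
ŷ(10) = a + b·10 = 1.916604 + (-0.916655)·10 = -7.249949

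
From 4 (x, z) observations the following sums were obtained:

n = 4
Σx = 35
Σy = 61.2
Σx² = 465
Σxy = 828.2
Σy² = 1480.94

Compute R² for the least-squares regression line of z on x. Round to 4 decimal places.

0.9910

Sxx = Σx² − (Σx)²/n = 465 − 306.25 = 158.75
Sxy = Σxy − (Σx)(Σy)/n = 828.2 − 535.5 = 292.7
Syy = Σy² − (Σy)²/n = 1480.94 − 936.36 = 544.58
R² = Sxy²/(Sxx·Syy) = (292.7)²/(158.75·544.58) = 0.990992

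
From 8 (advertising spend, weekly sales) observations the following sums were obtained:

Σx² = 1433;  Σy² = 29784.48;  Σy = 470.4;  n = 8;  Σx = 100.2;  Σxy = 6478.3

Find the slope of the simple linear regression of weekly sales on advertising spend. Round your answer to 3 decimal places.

3.295

Sxx = Σx² − (Σx)²/n = 1433 − 1255.005 = 177.995
Sxy = Σxy − (Σx)(Σy)/n = 6478.3 − 5891.76 = 586.54
b = Sxy/Sxx = 586.54/177.995 = 3.295261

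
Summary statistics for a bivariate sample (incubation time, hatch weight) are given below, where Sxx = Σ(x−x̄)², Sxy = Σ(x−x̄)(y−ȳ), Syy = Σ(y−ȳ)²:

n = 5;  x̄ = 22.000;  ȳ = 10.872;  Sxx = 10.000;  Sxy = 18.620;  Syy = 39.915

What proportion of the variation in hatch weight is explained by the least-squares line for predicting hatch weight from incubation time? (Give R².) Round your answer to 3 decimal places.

0.869

R² = Sxy²/(Sxx·Syy) = (18.62)²/(10·39.915) = 0.868607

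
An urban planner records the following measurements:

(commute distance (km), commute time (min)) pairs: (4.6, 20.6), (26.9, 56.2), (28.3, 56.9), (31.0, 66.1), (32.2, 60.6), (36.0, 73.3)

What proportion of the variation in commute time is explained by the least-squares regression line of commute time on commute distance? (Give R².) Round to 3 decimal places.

n = 6, Σx = 159, Σy = 333.7, Σxy = 9856.03, Σx² = 4839.5, Σy² = 20234.87
Sxx = Σx² − (Σx)²/n = 4839.5 − 4213.5 = 626
Sxy = Σxy − (Σx)(Σy)/n = 9856.03 − 8843.05 = 1012.98
Syy = Σy² − (Σy)²/n = 20234.87 − 18559.281667 = 1675.588333
R² = Sxy²/(Sxx·Syy) = (1012.98)²/(626·1675.588333) = 0.978273

0.978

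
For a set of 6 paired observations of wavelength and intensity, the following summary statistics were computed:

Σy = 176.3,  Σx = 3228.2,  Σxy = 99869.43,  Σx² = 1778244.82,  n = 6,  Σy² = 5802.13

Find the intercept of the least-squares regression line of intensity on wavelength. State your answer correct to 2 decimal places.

Sxx = Σx² − (Σx)²/n = 1778244.82 − 1736879.206667 = 41365.613333
Sxy = Σxy − (Σx)(Σy)/n = 99869.43 − 94855.276667 = 5014.153333
b = Sxy/Sxx = 5014.153333/41365.613333 = 0.121215
a = ȳ − b·x̄ = 29.383333 − 0.121215·538.033333 = -35.834644

-35.83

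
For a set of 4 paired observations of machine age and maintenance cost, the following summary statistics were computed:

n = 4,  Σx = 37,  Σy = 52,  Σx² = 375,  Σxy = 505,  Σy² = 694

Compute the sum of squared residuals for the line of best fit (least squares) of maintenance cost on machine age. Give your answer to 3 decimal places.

0.412

Sxx = Σx² − (Σx)²/n = 375 − 342.25 = 32.75
Sxy = Σxy − (Σx)(Σy)/n = 505 − 481 = 24
Syy = Σy² − (Σy)²/n = 694 − 676 = 18
b = Sxy/Sxx = 24/32.75 = 0.732824
SSE = Syy − b·Sxy = 18 − 0.732824·24 = 0.412214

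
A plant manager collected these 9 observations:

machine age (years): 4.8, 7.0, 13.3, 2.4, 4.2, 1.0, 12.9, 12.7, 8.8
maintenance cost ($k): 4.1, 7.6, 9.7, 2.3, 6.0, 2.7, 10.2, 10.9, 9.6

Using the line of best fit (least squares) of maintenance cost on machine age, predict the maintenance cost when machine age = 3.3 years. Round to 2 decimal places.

n = 9, Σx = 67.1, Σy = 63.1, Σxy = 589.8, Σx² = 678.47
Sxx = Σx² − (Σx)²/n = 678.47 − 500.267778 = 178.202222
Sxy = Σxy − (Σx)(Σy)/n = 589.8 − 470.445556 = 119.354444
b = Sxy/Sxx = 119.354444/178.202222 = 0.669770
a = ȳ − b·x̄ = 7.011111 − 0.669770·7.455556 = 2.017606
ŷ(3.3) = a + b·3.3 = 2.017606 + 0.669770·3.3 = 4.227846

4.23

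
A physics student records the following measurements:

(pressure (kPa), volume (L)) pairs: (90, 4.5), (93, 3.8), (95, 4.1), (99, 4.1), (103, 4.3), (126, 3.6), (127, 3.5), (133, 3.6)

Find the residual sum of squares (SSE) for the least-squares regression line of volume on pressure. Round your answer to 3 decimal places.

0.322

n = 8, Σx = 866, Σy = 31.5, Σxy = 3373.6, Σx² = 95878, Σy² = 124.97
Sxx = Σx² − (Σx)²/n = 95878 − 93744.5 = 2133.5
Sxy = Σxy − (Σx)(Σy)/n = 3373.6 − 3409.875 = -36.275
Syy = Σy² − (Σy)²/n = 124.97 − 124.03125 = 0.93875
b = Sxy/Sxx = -36.275/2133.5 = -0.017003
SSE = Syy − b·Sxy = 0.93875 − (-0.017003)·(-36.275) = 0.321981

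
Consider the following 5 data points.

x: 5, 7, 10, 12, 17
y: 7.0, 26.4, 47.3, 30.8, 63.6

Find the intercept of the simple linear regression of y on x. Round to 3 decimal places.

-7.000

n = 5, Σx = 51, Σy = 175.1, Σxy = 2143.6, Σx² = 607
Sxx = Σx² − (Σx)²/n = 607 − 520.2 = 86.8
Sxy = Σxy − (Σx)(Σy)/n = 2143.6 − 1786.02 = 357.58
b = Sxy/Sxx = 357.58/86.8 = 4.119585
a = ȳ − b·x̄ = 35.02 − 4.119585·10.2 = -6.999770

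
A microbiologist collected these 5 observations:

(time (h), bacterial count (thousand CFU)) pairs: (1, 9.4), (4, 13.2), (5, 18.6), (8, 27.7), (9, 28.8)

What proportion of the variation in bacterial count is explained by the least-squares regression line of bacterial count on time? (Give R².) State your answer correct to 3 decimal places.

0.963

n = 5, Σx = 27, Σy = 97.7, Σxy = 636, Σx² = 187, Σy² = 2205.29
Sxx = Σx² − (Σx)²/n = 187 − 145.8 = 41.2
Sxy = Σxy − (Σx)(Σy)/n = 636 − 527.58 = 108.42
Syy = Σy² − (Σy)²/n = 2205.29 − 1909.058 = 296.232
R² = Sxy²/(Sxx·Syy) = (108.42)²/(41.2·296.232) = 0.963140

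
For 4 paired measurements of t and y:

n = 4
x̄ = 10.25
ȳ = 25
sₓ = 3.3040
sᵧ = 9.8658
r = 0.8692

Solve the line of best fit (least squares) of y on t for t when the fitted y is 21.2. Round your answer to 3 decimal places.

8.786

b = r · sᵧ/sₓ = 0.8692 · 9.8658/3.304 = 2.595446
a = ȳ − b·x̄ = 25 − 2.595446·10.25 = -1.603321
Set a + b·x = 21.2: x = (21.2 − (-1.603321)) / 2.595446 = 8.785897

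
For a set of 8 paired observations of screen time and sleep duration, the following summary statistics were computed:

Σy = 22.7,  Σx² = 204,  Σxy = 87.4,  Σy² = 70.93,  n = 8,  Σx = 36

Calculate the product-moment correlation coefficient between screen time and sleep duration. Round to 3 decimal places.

-0.891

Sxx = Σx² − (Σx)²/n = 204 − 162 = 42
Sxy = Σxy − (Σx)(Σy)/n = 87.4 − 102.15 = -14.75
Syy = Σy² − (Σy)²/n = 70.93 − 64.41125 = 6.51875
r = Sxy/√(Sxx·Syy) = -14.75/√(273.7875) = -14.75/16.546525 = -0.891426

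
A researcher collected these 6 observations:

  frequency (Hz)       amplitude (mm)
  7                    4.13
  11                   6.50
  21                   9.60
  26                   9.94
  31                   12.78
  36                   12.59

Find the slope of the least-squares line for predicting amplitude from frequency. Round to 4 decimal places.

0.2937

n = 6, Σx = 132, Σy = 55.54, Σxy = 1409.87, Σx² = 3544
Sxx = Σx² − (Σx)²/n = 3544 − 2904 = 640
Sxy = Σxy − (Σx)(Σy)/n = 1409.87 − 1221.88 = 187.99
b = Sxy/Sxx = 187.99/640 = 0.293734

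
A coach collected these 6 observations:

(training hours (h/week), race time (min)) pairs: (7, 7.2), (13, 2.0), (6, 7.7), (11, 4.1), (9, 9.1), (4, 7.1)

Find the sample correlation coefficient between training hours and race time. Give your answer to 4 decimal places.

n = 6, Σx = 50, Σy = 37.2, Σxy = 278, Σx² = 472, Σy² = 265.16
Sxx = Σx² − (Σx)²/n = 472 − 416.666667 = 55.333333
Sxy = Σxy − (Σx)(Σy)/n = 278 − 310 = -32
Syy = Σy² − (Σy)²/n = 265.16 − 230.64 = 34.52
r = Sxy/√(Sxx·Syy) = -32/√(1910.106667) = -32/43.704767 = -0.732186

-0.7322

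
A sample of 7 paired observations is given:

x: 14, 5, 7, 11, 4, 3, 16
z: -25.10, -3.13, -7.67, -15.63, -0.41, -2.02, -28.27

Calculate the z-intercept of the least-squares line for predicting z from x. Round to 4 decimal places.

7.1584

n = 7, Σx = 60, Σy = -82.23, Σxy = -1052.69, Σx² = 672
Sxx = Σx² − (Σx)²/n = 672 − 514.285714 = 157.714286
Sxy = Σxy − (Σx)(Σy)/n = -1052.69 − (-704.828571) = -347.861429
b = Sxy/Sxx = -347.861429/157.714286 = -2.205643
a = ȳ − b·x̄ = -11.747143 − (-2.205643)·8.571429 = 7.158370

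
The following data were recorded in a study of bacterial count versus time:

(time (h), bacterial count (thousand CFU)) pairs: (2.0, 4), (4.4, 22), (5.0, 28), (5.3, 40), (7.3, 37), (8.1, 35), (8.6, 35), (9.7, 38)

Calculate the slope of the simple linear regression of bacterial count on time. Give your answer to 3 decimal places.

3.799

n = 8, Σx = 50.4, Σy = 239, Σxy = 1680, Σx² = 363.4
Sxx = Σx² − (Σx)²/n = 363.4 − 317.52 = 45.88
Sxy = Σxy − (Σx)(Σy)/n = 1680 − 1505.7 = 174.3
b = Sxy/Sxx = 174.3/45.88 = 3.799041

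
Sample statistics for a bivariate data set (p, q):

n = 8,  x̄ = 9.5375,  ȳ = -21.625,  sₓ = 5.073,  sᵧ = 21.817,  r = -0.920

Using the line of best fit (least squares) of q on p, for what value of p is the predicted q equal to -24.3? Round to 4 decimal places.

b = r · sᵧ/sₓ = -0.92 · 21.817/5.073 = -3.956562
a = ȳ − b·x̄ = -21.625 − (-3.956562)·9.5375 = 16.110712
Set a + b·x = -24.3: x = (-24.3 − 16.110712) / (-3.956562) = 10.213592

10.2136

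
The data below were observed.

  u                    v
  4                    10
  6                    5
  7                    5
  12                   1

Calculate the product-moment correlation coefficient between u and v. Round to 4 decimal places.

-0.9367

n = 4, Σx = 29, Σy = 21, Σxy = 117, Σx² = 245, Σy² = 151
Sxx = Σx² − (Σx)²/n = 245 − 210.25 = 34.75
Sxy = Σxy − (Σx)(Σy)/n = 117 − 152.25 = -35.25
Syy = Σy² − (Σy)²/n = 151 − 110.25 = 40.75
r = Sxy/√(Sxx·Syy) = -35.25/√(1416.0625) = -35.25/37.630606 = -0.936738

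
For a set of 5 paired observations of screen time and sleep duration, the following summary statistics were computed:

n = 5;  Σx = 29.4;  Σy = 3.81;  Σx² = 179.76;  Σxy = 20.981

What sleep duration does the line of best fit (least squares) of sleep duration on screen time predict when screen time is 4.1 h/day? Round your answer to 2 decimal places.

Sxx = Σx² − (Σx)²/n = 179.76 − 172.872 = 6.888
Sxy = Σxy − (Σx)(Σy)/n = 20.981 − 22.4028 = -1.4218
b = Sxy/Sxx = -1.4218/6.888 = -0.206417
a = ȳ − b·x̄ = 0.762 − (-0.206417)·5.88 = 1.975732
ŷ(4.1) = a + b·4.1 = 1.975732 + (-0.206417)·4.1 = 1.129422

1.13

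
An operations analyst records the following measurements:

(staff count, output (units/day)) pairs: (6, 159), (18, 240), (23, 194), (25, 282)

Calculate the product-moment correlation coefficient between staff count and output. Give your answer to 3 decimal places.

0.755

n = 4, Σx = 72, Σy = 875, Σxy = 16786, Σx² = 1514, Σy² = 200041
Sxx = Σx² − (Σx)²/n = 1514 − 1296 = 218
Sxy = Σxy − (Σx)(Σy)/n = 16786 − 15750 = 1036
Syy = Σy² − (Σy)²/n = 200041 − 191406.25 = 8634.75
r = Sxy/√(Sxx·Syy) = 1036/√(1882375.5) = 1036/1371.996902 = 0.755104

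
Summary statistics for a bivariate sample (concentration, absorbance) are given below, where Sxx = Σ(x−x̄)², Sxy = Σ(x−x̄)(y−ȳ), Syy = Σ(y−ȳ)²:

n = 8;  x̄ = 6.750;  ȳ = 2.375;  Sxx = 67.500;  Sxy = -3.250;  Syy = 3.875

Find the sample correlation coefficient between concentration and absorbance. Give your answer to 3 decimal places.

r = Sxy/√(Sxx·Syy) = -3.25/√(261.5625) = -3.25/16.172894 = -0.200954

-0.201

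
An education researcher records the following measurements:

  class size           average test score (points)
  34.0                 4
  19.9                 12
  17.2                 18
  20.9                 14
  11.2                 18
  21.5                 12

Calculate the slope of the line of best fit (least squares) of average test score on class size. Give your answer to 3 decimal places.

n = 6, Σx = 124.7, Σy = 78, Σxy = 1436.6, Σx² = 2872.35
Sxx = Σx² − (Σx)²/n = 2872.35 − 2591.681667 = 280.668333
Sxy = Σxy − (Σx)(Σy)/n = 1436.6 − 1621.1 = -184.5
b = Sxy/Sxx = -184.5/280.668333 = -0.657360

-0.657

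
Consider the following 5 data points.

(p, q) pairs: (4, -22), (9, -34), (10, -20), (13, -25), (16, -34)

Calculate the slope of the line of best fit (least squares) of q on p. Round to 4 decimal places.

n = 5, Σx = 52, Σy = -135, Σxy = -1463, Σx² = 622
Sxx = Σx² − (Σx)²/n = 622 − 540.8 = 81.2
Sxy = Σxy − (Σx)(Σy)/n = -1463 − (-1404) = -59
b = Sxy/Sxx = -59/81.2 = -0.726601

-0.7266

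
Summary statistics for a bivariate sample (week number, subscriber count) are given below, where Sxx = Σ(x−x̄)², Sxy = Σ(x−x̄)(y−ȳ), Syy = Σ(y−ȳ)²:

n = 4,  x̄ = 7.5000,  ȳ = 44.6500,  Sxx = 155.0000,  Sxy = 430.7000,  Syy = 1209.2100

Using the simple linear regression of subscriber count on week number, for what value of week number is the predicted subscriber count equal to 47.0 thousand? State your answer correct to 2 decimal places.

b = Sxy/Sxx = 430.7/155 = 2.778710
a = ȳ − b·x̄ = 44.65 − 2.778710·7.5 = 23.809677
Set a + b·x = 47.0: x = (47.0 − 23.809677) / 2.778710 = 8.345716

8.35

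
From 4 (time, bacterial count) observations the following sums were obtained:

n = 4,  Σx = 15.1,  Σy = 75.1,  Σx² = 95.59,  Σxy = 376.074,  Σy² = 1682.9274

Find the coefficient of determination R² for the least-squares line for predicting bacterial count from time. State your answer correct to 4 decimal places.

Sxx = Σx² − (Σx)²/n = 95.59 − 57.0025 = 38.5875
Sxy = Σxy − (Σx)(Σy)/n = 376.074 − 283.5025 = 92.5715
Syy = Σy² − (Σy)²/n = 1682.9274 − 1410.0025 = 272.9249
R² = Sxy²/(Sxx·Syy) = (92.5715)²/(38.5875·272.9249) = 0.813701

0.8137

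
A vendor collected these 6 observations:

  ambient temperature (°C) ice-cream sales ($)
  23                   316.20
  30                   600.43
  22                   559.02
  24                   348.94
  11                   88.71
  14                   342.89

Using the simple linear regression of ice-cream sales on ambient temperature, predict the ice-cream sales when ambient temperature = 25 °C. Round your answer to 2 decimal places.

n = 6, Σx = 124, Σy = 2256.19, Σxy = 51734.77, Σx² = 2806
Sxx = Σx² − (Σx)²/n = 2806 − 2562.666667 = 243.333333
Sxy = Σxy − (Σx)(Σy)/n = 51734.77 − 46627.926667 = 5106.843333
b = Sxy/Sxx = 5106.843333/243.333333 = 20.987027
a = ȳ − b·x̄ = 376.031667 − 20.987027·20.666667 = -57.700233
ŷ(25) = a + b·25 = -57.700233 + 20.987027·25 = 466.975452

466.98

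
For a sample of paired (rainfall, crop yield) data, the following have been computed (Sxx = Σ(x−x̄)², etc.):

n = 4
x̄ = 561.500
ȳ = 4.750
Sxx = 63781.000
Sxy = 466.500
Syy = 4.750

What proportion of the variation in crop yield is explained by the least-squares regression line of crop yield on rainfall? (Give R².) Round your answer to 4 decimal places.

0.7183

R² = Sxy²/(Sxx·Syy) = (466.5)²/(63781·4.75) = 0.718321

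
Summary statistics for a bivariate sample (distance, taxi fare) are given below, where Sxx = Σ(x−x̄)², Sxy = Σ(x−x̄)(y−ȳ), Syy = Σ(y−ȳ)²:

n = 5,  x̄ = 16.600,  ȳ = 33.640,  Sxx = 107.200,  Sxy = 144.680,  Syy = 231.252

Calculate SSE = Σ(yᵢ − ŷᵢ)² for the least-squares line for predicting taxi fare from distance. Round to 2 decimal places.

b = Sxy/Sxx = 144.68/107.2 = 1.349627
SSE = Syy − b·Sxy = 231.252 − 1.349627·144.68 = 35.987985

35.99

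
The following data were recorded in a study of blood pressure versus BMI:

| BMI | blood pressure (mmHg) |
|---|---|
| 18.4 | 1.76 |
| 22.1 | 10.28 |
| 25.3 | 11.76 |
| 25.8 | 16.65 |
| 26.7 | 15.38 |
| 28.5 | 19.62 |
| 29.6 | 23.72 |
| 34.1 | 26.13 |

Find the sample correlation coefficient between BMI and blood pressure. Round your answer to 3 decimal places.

n = 8, Σx = 210.5, Σy = 125.3, Σxy = 3549.631, Σx² = 5696.81, Σy² = 2391.2002
Sxx = Σx² − (Σx)²/n = 5696.81 − 5538.78125 = 158.02875
Sxy = Σxy − (Σx)(Σy)/n = 3549.631 − 3296.95625 = 252.67475
Syy = Σy² − (Σy)²/n = 2391.2002 − 1962.51125 = 428.68895
r = Sxy/√(Sxx·Syy) = 252.67475/√(67745.178907) = 252.67475/260.279040 = 0.970784

0.971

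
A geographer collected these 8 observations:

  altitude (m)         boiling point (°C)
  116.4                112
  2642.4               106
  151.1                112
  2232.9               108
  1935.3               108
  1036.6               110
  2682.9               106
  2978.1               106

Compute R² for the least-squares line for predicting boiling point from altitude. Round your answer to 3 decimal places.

n = 8, Σx = 13775.7, Σy = 868, Σxy = 1474312, Σx² = 32891458.01, Σy² = 94224
Sxx = Σx² − (Σx)²/n = 32891458.01 − 23721238.81125 = 9170219.19875
Sxy = Σxy − (Σx)(Σy)/n = 1474312 − 1494663.45 = -20351.45
Syy = Σy² − (Σy)²/n = 94224 − 94178 = 46
R² = Sxy²/(Sxx·Syy) = (-20351.45)²/(9170219.19875·46) = 0.981868

0.982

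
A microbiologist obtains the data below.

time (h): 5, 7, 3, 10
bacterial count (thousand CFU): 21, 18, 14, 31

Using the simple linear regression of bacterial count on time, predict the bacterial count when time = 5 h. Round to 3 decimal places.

n = 4, Σx = 25, Σy = 84, Σxy = 583, Σx² = 183
Sxx = Σx² − (Σx)²/n = 183 − 156.25 = 26.75
Sxy = Σxy − (Σx)(Σy)/n = 583 − 525 = 58
b = Sxy/Sxx = 58/26.75 = 2.168224
a = ȳ − b·x̄ = 21 − 2.168224·6.25 = 7.448598
ŷ(5) = a + b·5 = 7.448598 + 2.168224·5 = 18.289720

18.290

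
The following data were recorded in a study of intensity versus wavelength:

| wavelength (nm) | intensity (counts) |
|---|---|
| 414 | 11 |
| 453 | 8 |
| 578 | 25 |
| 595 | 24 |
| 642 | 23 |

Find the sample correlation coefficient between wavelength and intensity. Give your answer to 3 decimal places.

0.909

n = 5, Σx = 2682, Σy = 91, Σxy = 51674, Σx² = 1476878, Σy² = 1915
Sxx = Σx² − (Σx)²/n = 1476878 − 1438624.8 = 38253.2
Sxy = Σxy − (Σx)(Σy)/n = 51674 − 48812.4 = 2861.6
Syy = Σy² − (Σy)²/n = 1915 − 1656.2 = 258.8
r = Sxy/√(Sxx·Syy) = 2861.6/√(9899928.16) = 2861.6/3146.415128 = 0.909479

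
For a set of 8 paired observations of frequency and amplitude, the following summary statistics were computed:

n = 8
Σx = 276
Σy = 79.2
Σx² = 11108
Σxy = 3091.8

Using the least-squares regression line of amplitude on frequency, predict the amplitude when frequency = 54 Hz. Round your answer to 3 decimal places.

Sxx = Σx² − (Σx)²/n = 11108 − 9522 = 1586
Sxy = Σxy − (Σx)(Σy)/n = 3091.8 − 2732.4 = 359.4
b = Sxy/Sxx = 359.4/1586 = 0.226608
a = ȳ − b·x̄ = 9.9 − 0.226608·34.5 = 2.082030
ŷ(54) = a + b·54 = 2.082030 + 0.226608·54 = 14.318852

14.319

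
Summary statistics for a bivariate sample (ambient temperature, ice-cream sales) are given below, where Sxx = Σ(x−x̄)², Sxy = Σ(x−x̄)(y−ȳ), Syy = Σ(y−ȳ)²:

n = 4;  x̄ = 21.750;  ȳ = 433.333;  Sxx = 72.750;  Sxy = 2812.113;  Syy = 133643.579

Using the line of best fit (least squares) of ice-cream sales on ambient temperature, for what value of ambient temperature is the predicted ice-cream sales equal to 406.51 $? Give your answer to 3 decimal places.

b = Sxy/Sxx = 2812.113/72.75 = 38.654474
a = ȳ − b·x̄ = 433.333 − 38.654474·21.75 = -407.401814
Set a + b·x = 406.51: x = (406.51 − (-407.401814)) / 38.654474 = 21.056083

21.056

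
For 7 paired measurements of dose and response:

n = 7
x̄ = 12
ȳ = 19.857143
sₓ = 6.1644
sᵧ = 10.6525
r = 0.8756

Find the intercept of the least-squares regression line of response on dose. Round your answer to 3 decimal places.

1.700

b = r · sᵧ/sₓ = 0.8756 · 10.6525/6.1644 = 1.513096
a = ȳ − b·x̄ = 19.857143 − 1.513096·12 = 1.699991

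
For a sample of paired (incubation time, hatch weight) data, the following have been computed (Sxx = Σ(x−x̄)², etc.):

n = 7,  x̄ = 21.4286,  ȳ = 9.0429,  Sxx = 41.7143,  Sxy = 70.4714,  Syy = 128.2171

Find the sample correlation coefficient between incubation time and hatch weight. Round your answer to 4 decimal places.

0.9636

r = Sxy/√(Sxx·Syy) = 70.4714/√(5348.486575) = 70.4714/73.133348 = 0.963601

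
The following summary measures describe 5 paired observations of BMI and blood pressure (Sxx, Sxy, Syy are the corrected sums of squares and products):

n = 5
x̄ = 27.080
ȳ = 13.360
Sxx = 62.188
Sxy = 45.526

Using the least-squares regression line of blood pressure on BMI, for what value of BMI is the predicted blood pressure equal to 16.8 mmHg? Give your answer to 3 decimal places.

31.779

b = Sxy/Sxx = 45.526/62.188 = 0.732070
a = ȳ − b·x̄ = 13.36 − 0.732070·27.08 = -6.464469
Set a + b·x = 16.8: x = (16.8 − (-6.464469)) / 0.732070 = 31.779001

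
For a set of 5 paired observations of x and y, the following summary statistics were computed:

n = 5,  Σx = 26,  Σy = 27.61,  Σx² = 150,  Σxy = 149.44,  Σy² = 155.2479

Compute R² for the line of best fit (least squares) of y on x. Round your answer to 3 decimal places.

0.835

Sxx = Σx² − (Σx)²/n = 150 − 135.2 = 14.8
Sxy = Σxy − (Σx)(Σy)/n = 149.44 − 143.572 = 5.868
Syy = Σy² − (Σy)²/n = 155.2479 − 152.46242 = 2.78548
R² = Sxy²/(Sxx·Syy) = (5.868)²/(14.8·2.78548) = 0.835254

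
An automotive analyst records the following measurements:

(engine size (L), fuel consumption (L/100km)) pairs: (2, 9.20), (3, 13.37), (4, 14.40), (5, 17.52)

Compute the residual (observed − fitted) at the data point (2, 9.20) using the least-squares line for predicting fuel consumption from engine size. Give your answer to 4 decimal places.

-0.5240

n = 4, Σx = 14, Σy = 54.49, Σxy = 203.71, Σx² = 54
Sxx = Σx² − (Σx)²/n = 54 − 49 = 5
Sxy = Σxy − (Σx)(Σy)/n = 203.71 − 190.715 = 12.995
b = Sxy/Sxx = 12.995/5 = 2.599
a = ȳ − b·x̄ = 13.6225 − 2.599·3.5 = 4.526
ŷ(2) = 4.526 + 2.599·2 = 9.724
residual = y − ŷ = 9.20 − 9.724 = -0.524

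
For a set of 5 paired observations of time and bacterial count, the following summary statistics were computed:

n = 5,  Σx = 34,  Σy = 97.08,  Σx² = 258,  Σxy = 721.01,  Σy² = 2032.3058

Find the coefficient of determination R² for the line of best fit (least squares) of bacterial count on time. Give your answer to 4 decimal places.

0.9378

Sxx = Σx² − (Σx)²/n = 258 − 231.2 = 26.8
Sxy = Σxy − (Σx)(Σy)/n = 721.01 − 660.144 = 60.866
Syy = Σy² − (Σy)²/n = 2032.3058 − 1884.90528 = 147.40052
R² = Sxy²/(Sxx·Syy) = (60.866)²/(26.8·147.40052) = 0.937812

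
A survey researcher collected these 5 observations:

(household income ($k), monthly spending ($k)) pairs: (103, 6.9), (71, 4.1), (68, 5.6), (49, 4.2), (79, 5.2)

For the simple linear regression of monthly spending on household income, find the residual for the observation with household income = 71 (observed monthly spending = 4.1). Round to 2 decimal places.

-0.95

n = 5, Σx = 370, Σy = 26, Σxy = 1999.2, Σx² = 28916
Sxx = Σx² − (Σx)²/n = 28916 − 27380 = 1536
Sxy = Σxy − (Σx)(Σy)/n = 1999.2 − 1924 = 75.2
b = Sxy/Sxx = 75.2/1536 = 0.048958
a = ȳ − b·x̄ = 5.2 − 0.048958·74 = 1.577083
ŷ(71) = 1.577083 + 0.048958·71 = 5.053125
residual = y − ŷ = 4.1 − 5.053125 = -0.953125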